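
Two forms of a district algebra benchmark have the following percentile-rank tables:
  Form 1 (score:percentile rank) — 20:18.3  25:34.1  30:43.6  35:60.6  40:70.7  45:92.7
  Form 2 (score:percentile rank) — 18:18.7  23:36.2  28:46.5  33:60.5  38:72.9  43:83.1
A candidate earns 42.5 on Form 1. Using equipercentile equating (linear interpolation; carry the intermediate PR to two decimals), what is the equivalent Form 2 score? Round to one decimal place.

PR of 42.5 on Form 1: 70.7 + (42.5 − 40)/(45 − 40) × (92.7 − 70.7) = 81.70
On Form 2, PR 81.70 falls between score 38 (PR 72.9) and 43 (PR 83.1).
Interpolate: 38 + (81.70 − 72.9)/(83.1 − 72.9) × (43 − 38) = 42.3

42.3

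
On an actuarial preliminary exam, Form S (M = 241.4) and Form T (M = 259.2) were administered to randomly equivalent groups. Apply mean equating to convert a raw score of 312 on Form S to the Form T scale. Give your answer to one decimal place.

Mean equating: y = x + (M_Y − M_X) = 312 + (259.2 − 241.4) = 329.8

329.8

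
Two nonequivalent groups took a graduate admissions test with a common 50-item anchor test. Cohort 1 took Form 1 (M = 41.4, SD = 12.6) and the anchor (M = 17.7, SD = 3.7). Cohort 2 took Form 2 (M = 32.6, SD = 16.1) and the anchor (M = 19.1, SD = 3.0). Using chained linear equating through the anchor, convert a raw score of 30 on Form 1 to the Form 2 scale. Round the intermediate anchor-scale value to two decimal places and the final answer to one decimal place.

7.1

Form 1 → anchor (Cohort 1): v = (3.7/12.6)(30 − 41.4) + 17.7 = 14.35
anchor → Form 2 (Cohort 2): y = (16.1/3.0)(14.35 − 19.1) + 32.6 = 7.1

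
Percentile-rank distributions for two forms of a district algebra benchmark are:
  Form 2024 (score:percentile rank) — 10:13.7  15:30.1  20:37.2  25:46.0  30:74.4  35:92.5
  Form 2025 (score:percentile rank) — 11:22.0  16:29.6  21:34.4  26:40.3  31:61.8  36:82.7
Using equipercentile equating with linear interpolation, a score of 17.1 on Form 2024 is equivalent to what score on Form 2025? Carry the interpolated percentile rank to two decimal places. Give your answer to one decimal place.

PR of 17.1 on Form 2024: 30.1 + (17.1 − 15)/(20 − 15) × (37.2 − 30.1) = 33.08
On Form 2025, PR 33.08 falls between score 16 (PR 29.6) and 21 (PR 34.4).
Interpolate: 16 + (33.08 − 29.6)/(34.4 − 29.6) × (21 − 16) = 19.6

19.6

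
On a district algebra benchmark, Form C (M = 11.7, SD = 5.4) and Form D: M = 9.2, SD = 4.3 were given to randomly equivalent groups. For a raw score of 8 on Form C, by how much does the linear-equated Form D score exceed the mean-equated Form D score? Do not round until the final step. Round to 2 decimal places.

0.75

Mean-equated: 8 + (9.2 − 11.7) = 5.50
Linear-equated: (4.3/5.4)(8 − 11.7) + 9.2 = 6.254
Difference = 6.254 − 5.50 = 0.75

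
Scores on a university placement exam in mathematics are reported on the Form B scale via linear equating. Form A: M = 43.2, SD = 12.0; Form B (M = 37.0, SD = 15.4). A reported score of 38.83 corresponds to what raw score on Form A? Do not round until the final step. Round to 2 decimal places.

Invert y = (SD_Y/SD_X)(x − M_X) + M_Y:
x = (SD_X/SD_Y)(y − M_Y) + M_X = (12.0/15.4)(38.83 − 37.0) + 43.2
x = 0.779221 × 1.830 + 43.2 = 44.63

44.63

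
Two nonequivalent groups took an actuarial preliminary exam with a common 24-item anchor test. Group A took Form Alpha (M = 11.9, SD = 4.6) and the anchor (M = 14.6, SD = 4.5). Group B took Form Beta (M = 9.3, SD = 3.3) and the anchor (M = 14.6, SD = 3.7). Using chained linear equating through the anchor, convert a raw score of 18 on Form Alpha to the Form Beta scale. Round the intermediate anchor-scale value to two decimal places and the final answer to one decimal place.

14.6

Form Alpha → anchor (Group A): v = (4.5/4.6)(18 − 11.9) + 14.6 = 20.57
anchor → Form Beta (Group B): y = (3.3/3.7)(20.57 − 14.6) + 9.3 = 14.6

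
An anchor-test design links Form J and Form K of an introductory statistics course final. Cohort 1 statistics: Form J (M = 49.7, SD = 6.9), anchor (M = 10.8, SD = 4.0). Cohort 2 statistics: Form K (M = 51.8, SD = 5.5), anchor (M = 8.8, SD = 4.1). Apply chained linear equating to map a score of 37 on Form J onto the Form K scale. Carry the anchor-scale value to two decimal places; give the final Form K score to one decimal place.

44.6

Form J → anchor (Cohort 1): v = (4.0/6.9)(37 − 49.7) + 10.8 = 3.44
anchor → Form K (Cohort 2): y = (5.5/4.1)(3.44 − 8.8) + 51.8 = 44.6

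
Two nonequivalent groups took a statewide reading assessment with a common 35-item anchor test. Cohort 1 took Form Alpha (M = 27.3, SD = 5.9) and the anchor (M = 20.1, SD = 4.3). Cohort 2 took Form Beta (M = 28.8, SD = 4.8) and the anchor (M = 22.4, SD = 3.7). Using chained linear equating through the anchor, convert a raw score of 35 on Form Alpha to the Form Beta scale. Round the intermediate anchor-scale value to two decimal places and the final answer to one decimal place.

33.1

Form Alpha → anchor (Cohort 1): v = (4.3/5.9)(35 − 27.3) + 20.1 = 25.71
anchor → Form Beta (Cohort 2): y = (4.8/3.7)(25.71 − 22.4) + 28.8 = 33.1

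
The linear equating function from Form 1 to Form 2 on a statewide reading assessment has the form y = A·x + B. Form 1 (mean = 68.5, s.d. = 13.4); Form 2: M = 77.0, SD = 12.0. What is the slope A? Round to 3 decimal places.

A = SD_Y / SD_X = 12.0 / 13.4 = 0.896

0.896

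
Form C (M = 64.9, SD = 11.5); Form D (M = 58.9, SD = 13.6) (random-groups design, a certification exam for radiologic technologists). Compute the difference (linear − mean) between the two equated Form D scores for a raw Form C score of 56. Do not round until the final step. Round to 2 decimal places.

-1.63

Mean-equated: 56 + (58.9 − 64.9) = 50.00
Linear-equated: (13.6/11.5)(56 − 64.9) + 58.9 = 48.375
Difference = 48.375 − 50.00 = -1.63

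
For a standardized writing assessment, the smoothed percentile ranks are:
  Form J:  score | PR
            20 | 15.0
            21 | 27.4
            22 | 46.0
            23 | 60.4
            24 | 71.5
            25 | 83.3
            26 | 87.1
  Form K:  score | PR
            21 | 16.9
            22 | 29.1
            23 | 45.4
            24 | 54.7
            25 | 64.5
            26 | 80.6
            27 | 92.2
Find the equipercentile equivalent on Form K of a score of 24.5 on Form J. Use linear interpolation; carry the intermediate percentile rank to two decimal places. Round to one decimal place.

PR of 24.5 on Form J: 71.5 + (24.5 − 24)/(25 − 24) × (83.3 − 71.5) = 77.40
On Form K, PR 77.40 falls between score 25 (PR 64.5) and 26 (PR 80.6).
Interpolate: 25 + (77.40 − 64.5)/(80.6 − 64.5) × (26 − 25) = 25.8

25.8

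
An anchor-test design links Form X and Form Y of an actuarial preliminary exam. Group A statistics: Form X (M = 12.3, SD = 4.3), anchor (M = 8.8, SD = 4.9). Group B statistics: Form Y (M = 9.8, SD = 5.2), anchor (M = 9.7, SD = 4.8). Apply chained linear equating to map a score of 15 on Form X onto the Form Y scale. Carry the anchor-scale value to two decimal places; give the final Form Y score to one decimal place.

Form X → anchor (Group A): v = (4.9/4.3)(15 − 12.3) + 8.8 = 11.88
anchor → Form Y (Group B): y = (5.2/4.8)(11.88 − 9.7) + 9.8 = 12.2

12.2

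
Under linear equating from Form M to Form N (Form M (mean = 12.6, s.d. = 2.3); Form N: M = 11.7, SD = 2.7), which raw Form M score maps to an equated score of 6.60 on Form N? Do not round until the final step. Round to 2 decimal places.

Invert y = (SD_Y/SD_X)(x − M_X) + M_Y:
x = (SD_X/SD_Y)(y − M_Y) + M_X = (2.3/2.7)(6.60 − 11.7) + 12.6
x = 0.851852 × -5.100 + 12.6 = 8.26

8.26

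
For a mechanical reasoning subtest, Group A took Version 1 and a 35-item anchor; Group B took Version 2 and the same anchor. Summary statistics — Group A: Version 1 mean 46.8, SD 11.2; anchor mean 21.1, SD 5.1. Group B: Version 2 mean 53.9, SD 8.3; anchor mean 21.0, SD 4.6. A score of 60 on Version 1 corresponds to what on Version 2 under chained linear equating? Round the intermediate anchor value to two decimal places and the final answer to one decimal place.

64.9

Version 1 → anchor (Group A): v = (5.1/11.2)(60 − 46.8) + 21.1 = 27.11
anchor → Version 2 (Group B): y = (8.3/4.6)(27.11 − 21.0) + 53.9 = 64.9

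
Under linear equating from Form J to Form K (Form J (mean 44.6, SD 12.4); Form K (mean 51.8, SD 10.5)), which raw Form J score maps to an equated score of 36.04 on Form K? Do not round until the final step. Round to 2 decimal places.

Invert y = (SD_Y/SD_X)(x − M_X) + M_Y:
x = (SD_X/SD_Y)(y − M_Y) + M_X = (12.4/10.5)(36.04 − 51.8) + 44.6
x = 1.180952 × -15.760 + 44.6 = 25.99

25.99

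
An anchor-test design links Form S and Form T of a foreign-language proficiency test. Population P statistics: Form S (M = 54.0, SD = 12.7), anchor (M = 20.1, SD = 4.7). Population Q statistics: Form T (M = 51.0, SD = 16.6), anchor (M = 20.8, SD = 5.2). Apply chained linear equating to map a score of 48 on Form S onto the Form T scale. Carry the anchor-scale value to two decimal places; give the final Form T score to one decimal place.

Form S → anchor (Population P): v = (4.7/12.7)(48 − 54.0) + 20.1 = 17.88
anchor → Form T (Population Q): y = (16.6/5.2)(17.88 − 20.8) + 51.0 = 41.7

41.7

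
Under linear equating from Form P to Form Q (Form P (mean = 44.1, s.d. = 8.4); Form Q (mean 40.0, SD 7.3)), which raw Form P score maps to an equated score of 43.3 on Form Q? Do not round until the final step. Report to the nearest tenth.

47.9

Invert y = (SD_Y/SD_X)(x − M_X) + M_Y:
x = (SD_X/SD_Y)(y − M_Y) + M_X = (8.4/7.3)(43.3 − 40.0) + 44.1
x = 1.150685 × 3.300 + 44.1 = 47.9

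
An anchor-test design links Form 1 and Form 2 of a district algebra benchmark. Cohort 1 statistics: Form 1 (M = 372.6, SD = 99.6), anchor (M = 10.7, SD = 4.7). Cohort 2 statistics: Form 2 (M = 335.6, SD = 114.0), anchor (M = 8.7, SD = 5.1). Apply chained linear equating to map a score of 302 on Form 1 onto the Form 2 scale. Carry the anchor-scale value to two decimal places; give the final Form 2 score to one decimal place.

305.9

Form 1 → anchor (Cohort 1): v = (4.7/99.6)(302 − 372.6) + 10.7 = 7.37
anchor → Form 2 (Cohort 2): y = (114.0/5.1)(7.37 − 8.7) + 335.6 = 305.9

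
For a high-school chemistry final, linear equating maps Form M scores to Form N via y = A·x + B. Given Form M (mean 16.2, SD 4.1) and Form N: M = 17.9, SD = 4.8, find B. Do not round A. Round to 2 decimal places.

A = SD_Y / SD_X = 4.8 / 4.1 = 1.170732
B = M_Y − A·M_X = 17.9 − 1.170732 × 16.2 = -1.07

-1.07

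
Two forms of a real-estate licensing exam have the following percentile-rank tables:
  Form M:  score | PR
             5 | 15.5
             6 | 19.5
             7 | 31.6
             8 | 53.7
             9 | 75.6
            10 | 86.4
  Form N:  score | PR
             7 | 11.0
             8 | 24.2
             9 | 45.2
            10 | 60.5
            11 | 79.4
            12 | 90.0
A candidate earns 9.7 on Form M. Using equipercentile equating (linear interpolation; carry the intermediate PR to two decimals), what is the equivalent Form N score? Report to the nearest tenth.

PR of 9.7 on Form M: 75.6 + (9.7 − 9)/(10 − 9) × (86.4 − 75.6) = 83.16
On Form N, PR 83.16 falls between score 11 (PR 79.4) and 12 (PR 90.0).
Interpolate: 11 + (83.16 − 79.4)/(90.0 − 79.4) × (12 − 11) = 11.4

11.4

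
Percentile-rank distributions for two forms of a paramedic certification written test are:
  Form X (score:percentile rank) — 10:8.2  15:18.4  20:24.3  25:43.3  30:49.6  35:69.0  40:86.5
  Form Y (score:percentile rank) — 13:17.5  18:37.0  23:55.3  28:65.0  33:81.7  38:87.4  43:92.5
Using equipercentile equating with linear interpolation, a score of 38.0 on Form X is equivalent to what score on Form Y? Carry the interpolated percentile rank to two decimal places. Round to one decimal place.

PR of 38.0 on Form X: 69.0 + (38.0 − 35)/(40 − 35) × (86.5 − 69.0) = 79.50
On Form Y, PR 79.50 falls between score 28 (PR 65.0) and 33 (PR 81.7).
Interpolate: 28 + (79.50 − 65.0)/(81.7 − 65.0) × (33 − 28) = 32.3

32.3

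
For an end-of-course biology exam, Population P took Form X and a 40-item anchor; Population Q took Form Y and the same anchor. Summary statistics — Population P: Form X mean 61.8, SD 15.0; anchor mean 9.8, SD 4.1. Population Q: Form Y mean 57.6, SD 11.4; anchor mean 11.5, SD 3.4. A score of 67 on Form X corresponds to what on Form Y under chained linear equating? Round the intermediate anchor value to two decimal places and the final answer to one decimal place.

56.7

Form X → anchor (Population P): v = (4.1/15.0)(67 − 61.8) + 9.8 = 11.22
anchor → Form Y (Population Q): y = (11.4/3.4)(11.22 − 11.5) + 57.6 = 56.7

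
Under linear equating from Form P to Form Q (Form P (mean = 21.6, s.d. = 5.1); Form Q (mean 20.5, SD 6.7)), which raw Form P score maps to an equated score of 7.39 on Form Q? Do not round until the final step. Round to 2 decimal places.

Invert y = (SD_Y/SD_X)(x − M_X) + M_Y:
x = (SD_X/SD_Y)(y − M_Y) + M_X = (5.1/6.7)(7.39 − 20.5) + 21.6
x = 0.761194 × -13.110 + 21.6 = 11.62

11.62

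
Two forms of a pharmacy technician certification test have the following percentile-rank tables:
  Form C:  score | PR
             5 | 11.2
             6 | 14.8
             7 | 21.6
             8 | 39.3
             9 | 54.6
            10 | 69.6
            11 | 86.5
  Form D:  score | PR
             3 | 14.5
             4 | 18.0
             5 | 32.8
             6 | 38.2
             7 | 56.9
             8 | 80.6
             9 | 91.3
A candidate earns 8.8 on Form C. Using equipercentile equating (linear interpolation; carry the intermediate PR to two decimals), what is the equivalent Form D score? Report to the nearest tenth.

PR of 8.8 on Form C: 39.3 + (8.8 − 8)/(9 − 8) × (54.6 − 39.3) = 51.54
On Form D, PR 51.54 falls between score 6 (PR 38.2) and 7 (PR 56.9).
Interpolate: 6 + (51.54 − 38.2)/(56.9 − 38.2) × (7 − 6) = 6.7

6.7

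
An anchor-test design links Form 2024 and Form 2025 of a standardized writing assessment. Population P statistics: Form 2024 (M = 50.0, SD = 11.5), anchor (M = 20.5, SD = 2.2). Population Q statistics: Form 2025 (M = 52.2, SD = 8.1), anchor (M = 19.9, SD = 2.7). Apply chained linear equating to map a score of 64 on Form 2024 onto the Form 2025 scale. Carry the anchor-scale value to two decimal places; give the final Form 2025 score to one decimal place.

62.0

Form 2024 → anchor (Population P): v = (2.2/11.5)(64 − 50.0) + 20.5 = 23.18
anchor → Form 2025 (Population Q): y = (8.1/2.7)(23.18 − 19.9) + 52.2 = 62.0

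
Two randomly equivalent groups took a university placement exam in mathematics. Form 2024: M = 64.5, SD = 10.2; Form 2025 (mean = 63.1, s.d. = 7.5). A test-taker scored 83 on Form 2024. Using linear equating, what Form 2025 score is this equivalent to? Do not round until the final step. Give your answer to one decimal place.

76.7

Linear equating: y = (SD_Y/SD_X)(x − M_X) + M_Y
y = (7.5/10.2)(83 − 64.5) + 63.1
y = 0.735294 × 18.5 + 63.1 = 13.6029 + 63.1 = 76.7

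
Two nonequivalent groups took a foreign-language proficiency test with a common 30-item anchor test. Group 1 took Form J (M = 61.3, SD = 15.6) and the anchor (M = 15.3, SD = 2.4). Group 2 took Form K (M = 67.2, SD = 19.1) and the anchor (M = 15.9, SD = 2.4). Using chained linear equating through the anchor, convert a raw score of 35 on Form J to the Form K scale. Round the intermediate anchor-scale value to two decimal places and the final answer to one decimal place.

Form J → anchor (Group 1): v = (2.4/15.6)(35 − 61.3) + 15.3 = 11.25
anchor → Form K (Group 2): y = (19.1/2.4)(11.25 − 15.9) + 67.2 = 30.2

30.2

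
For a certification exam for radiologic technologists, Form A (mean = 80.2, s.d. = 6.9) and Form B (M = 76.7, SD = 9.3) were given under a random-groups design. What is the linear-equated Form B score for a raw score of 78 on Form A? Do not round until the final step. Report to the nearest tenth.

73.7

Linear equating: y = (SD_Y/SD_X)(x − M_X) + M_Y
y = (9.3/6.9)(78 − 80.2) + 76.7
y = 1.347826 × -2.2 + 76.7 = -2.9652 + 76.7 = 73.7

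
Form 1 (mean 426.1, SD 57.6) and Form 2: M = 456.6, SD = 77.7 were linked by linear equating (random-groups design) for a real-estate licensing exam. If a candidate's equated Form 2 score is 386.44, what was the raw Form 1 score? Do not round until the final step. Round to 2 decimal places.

374.09

Invert y = (SD_Y/SD_X)(x − M_X) + M_Y:
x = (SD_X/SD_Y)(y − M_Y) + M_X = (57.6/77.7)(386.44 − 456.6) + 426.1
x = 0.741313 × -70.160 + 426.1 = 374.09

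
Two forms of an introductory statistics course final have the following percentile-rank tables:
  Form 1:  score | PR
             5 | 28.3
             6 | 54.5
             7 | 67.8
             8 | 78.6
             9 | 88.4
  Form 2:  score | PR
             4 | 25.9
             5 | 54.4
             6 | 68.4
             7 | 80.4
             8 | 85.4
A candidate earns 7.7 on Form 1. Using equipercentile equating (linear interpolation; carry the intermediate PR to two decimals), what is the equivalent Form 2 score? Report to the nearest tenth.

PR of 7.7 on Form 1: 67.8 + (7.7 − 7)/(8 − 7) × (78.6 − 67.8) = 75.36
On Form 2, PR 75.36 falls between score 6 (PR 68.4) and 7 (PR 80.4).
Interpolate: 6 + (75.36 − 68.4)/(80.4 − 68.4) × (7 − 6) = 6.6

6.6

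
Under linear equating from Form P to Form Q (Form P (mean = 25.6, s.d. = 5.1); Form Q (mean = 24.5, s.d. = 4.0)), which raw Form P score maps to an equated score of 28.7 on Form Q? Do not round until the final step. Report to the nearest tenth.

31.0

Invert y = (SD_Y/SD_X)(x − M_X) + M_Y:
x = (SD_X/SD_Y)(y − M_Y) + M_X = (5.1/4.0)(28.7 − 24.5) + 25.6
x = 1.275000 × 4.200 + 25.6 = 31.0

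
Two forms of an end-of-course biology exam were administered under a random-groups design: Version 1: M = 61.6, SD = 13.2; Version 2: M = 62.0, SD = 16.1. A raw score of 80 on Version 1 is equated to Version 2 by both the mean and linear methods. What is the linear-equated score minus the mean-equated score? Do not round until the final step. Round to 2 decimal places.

Mean-equated: 80 + (62.0 − 61.6) = 80.40
Linear-equated: (16.1/13.2)(80 − 61.6) + 62.0 = 84.442
Difference = 84.442 − 80.40 = 4.04

4.04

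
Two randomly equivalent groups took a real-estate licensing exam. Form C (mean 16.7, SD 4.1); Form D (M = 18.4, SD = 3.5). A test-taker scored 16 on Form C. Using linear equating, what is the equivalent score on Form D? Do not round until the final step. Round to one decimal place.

Linear equating: y = (SD_Y/SD_X)(x − M_X) + M_Y
y = (3.5/4.1)(16 − 16.7) + 18.4
y = 0.853659 × -0.7 + 18.4 = -0.5976 + 18.4 = 17.8

17.8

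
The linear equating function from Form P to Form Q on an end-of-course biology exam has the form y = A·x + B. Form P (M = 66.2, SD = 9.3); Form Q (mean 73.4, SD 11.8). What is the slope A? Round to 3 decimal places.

1.269

A = SD_Y / SD_X = 11.8 / 9.3 = 1.269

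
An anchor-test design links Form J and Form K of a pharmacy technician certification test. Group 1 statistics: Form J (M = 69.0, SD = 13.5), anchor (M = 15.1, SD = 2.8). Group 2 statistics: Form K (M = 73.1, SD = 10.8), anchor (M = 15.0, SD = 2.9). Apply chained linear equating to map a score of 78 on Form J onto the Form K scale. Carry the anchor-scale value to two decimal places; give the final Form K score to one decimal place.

Form J → anchor (Group 1): v = (2.8/13.5)(78 − 69.0) + 15.1 = 16.97
anchor → Form K (Group 2): y = (10.8/2.9)(16.97 − 15.0) + 73.1 = 80.4

80.4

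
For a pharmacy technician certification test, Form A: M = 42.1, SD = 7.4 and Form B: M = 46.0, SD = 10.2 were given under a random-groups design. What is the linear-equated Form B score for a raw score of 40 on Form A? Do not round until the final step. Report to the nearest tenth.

43.1

Linear equating: y = (SD_Y/SD_X)(x − M_X) + M_Y
y = (10.2/7.4)(40 − 42.1) + 46.0
y = 1.378378 × -2.1 + 46.0 = -2.8946 + 46.0 = 43.1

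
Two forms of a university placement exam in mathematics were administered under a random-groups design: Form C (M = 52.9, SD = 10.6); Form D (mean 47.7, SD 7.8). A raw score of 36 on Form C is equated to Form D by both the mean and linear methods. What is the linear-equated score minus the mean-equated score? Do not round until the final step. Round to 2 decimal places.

Mean-equated: 36 + (47.7 − 52.9) = 30.80
Linear-equated: (7.8/10.6)(36 − 52.9) + 47.7 = 35.264
Difference = 35.264 − 30.80 = 4.46

4.46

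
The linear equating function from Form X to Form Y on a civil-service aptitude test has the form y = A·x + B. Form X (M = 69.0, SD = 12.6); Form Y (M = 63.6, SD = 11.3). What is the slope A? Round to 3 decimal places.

0.897

A = SD_Y / SD_X = 11.3 / 12.6 = 0.897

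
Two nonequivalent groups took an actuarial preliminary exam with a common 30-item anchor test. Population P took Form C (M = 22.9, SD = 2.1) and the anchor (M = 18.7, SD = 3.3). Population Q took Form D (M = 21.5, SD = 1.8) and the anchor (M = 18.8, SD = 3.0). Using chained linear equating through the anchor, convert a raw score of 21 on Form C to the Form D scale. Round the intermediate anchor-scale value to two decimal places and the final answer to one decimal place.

Form C → anchor (Population P): v = (3.3/2.1)(21 − 22.9) + 18.7 = 15.71
anchor → Form D (Population Q): y = (1.8/3.0)(15.71 − 18.8) + 21.5 = 19.6

19.6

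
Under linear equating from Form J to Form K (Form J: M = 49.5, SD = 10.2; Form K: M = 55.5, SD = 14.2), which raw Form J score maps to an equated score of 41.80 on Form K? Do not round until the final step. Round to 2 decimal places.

39.66

Invert y = (SD_Y/SD_X)(x − M_X) + M_Y:
x = (SD_X/SD_Y)(y − M_Y) + M_X = (10.2/14.2)(41.80 − 55.5) + 49.5
x = 0.718310 × -13.700 + 49.5 = 39.66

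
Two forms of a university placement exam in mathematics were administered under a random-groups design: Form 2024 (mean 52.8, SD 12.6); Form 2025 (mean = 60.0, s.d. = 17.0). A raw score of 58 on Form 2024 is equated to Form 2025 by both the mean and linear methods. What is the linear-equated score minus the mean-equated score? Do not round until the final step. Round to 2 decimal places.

Mean-equated: 58 + (60.0 − 52.8) = 65.20
Linear-equated: (17.0/12.6)(58 − 52.8) + 60.0 = 67.016
Difference = 67.016 − 65.20 = 1.82

1.82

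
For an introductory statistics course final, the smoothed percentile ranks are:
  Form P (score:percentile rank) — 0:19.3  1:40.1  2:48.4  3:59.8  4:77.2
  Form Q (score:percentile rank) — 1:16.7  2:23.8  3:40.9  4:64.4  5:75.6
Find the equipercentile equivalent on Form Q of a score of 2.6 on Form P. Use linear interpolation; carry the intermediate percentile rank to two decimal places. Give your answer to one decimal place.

PR of 2.6 on Form P: 48.4 + (2.6 − 2)/(3 − 2) × (59.8 − 48.4) = 55.24
On Form Q, PR 55.24 falls between score 3 (PR 40.9) and 4 (PR 64.4).
Interpolate: 3 + (55.24 − 40.9)/(64.4 − 40.9) × (4 − 3) = 3.6

3.6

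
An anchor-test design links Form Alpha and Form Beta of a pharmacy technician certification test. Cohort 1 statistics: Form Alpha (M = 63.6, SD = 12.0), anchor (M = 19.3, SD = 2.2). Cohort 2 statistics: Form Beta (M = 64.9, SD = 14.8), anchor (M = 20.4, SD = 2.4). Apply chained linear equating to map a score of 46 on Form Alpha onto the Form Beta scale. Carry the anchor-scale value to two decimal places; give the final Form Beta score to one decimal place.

Form Alpha → anchor (Cohort 1): v = (2.2/12.0)(46 − 63.6) + 19.3 = 16.07
anchor → Form Beta (Cohort 2): y = (14.8/2.4)(16.07 − 20.4) + 64.9 = 38.2

38.2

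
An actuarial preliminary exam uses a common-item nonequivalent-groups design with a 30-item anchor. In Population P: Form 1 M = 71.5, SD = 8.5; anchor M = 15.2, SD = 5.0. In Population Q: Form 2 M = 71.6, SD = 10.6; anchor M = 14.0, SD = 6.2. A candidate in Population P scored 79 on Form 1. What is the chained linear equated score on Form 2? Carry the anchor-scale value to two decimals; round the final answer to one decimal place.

Form 1 → anchor (Population P): v = (5.0/8.5)(79 − 71.5) + 15.2 = 19.61
anchor → Form 2 (Population Q): y = (10.6/6.2)(19.61 − 14.0) + 71.6 = 81.2

81.2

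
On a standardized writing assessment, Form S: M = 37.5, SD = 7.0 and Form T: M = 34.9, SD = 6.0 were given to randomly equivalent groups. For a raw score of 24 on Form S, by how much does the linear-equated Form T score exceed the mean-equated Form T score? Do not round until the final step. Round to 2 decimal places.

1.93

Mean-equated: 24 + (34.9 − 37.5) = 21.40
Linear-equated: (6.0/7.0)(24 − 37.5) + 34.9 = 23.329
Difference = 23.329 − 21.40 = 1.93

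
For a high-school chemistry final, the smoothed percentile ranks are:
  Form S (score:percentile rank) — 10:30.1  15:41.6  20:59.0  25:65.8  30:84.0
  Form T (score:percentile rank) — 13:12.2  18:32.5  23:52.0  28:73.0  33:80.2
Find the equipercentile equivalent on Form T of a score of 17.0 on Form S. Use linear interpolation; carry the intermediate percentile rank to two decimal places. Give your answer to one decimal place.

PR of 17.0 on Form S: 41.6 + (17.0 − 15)/(20 − 15) × (59.0 − 41.6) = 48.56
On Form T, PR 48.56 falls between score 18 (PR 32.5) and 23 (PR 52.0).
Interpolate: 18 + (48.56 − 32.5)/(52.0 − 32.5) × (23 − 18) = 22.1

22.1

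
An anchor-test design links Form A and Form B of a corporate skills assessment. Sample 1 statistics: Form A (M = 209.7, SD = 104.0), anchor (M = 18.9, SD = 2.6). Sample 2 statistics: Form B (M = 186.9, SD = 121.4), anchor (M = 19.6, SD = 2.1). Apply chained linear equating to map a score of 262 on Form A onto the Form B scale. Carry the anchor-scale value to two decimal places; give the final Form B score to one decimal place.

222.2

Form A → anchor (Sample 1): v = (2.6/104.0)(262 − 209.7) + 18.9 = 20.21
anchor → Form B (Sample 2): y = (121.4/2.1)(20.21 − 19.6) + 186.9 = 222.2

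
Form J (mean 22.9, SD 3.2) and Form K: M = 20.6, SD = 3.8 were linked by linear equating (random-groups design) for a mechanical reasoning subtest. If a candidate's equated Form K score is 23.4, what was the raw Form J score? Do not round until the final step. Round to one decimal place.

25.3

Invert y = (SD_Y/SD_X)(x − M_X) + M_Y:
x = (SD_X/SD_Y)(y − M_Y) + M_X = (3.2/3.8)(23.4 − 20.6) + 22.9
x = 0.842105 × 2.800 + 22.9 = 25.3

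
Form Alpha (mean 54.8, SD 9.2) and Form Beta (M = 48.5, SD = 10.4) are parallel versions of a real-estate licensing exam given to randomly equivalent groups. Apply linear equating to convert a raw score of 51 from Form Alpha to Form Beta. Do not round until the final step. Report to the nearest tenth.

44.2

Linear equating: y = (SD_Y/SD_X)(x − M_X) + M_Y
y = (10.4/9.2)(51 − 54.8) + 48.5
y = 1.130435 × -3.8 + 48.5 = -4.2957 + 48.5 = 44.2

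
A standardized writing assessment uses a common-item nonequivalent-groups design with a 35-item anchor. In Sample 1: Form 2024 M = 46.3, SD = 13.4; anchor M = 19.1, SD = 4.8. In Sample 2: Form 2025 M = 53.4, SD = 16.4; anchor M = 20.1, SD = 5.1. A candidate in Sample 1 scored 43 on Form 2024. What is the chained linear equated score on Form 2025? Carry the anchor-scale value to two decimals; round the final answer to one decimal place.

Form 2024 → anchor (Sample 1): v = (4.8/13.4)(43 − 46.3) + 19.1 = 17.92
anchor → Form 2025 (Sample 2): y = (16.4/5.1)(17.92 − 20.1) + 53.4 = 46.4

46.4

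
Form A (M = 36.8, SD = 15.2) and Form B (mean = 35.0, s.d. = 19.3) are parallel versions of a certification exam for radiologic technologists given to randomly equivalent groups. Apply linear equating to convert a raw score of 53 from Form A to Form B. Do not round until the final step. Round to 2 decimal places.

Linear equating: y = (SD_Y/SD_X)(x − M_X) + M_Y
y = (19.3/15.2)(53 − 36.8) + 35.0
y = 1.269737 × 16.2 + 35.0 = 20.5697 + 35.0 = 55.57

55.57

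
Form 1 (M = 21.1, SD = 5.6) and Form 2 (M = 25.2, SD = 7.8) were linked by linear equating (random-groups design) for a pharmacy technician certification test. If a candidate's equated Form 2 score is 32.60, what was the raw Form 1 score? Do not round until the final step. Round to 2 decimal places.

26.41

Invert y = (SD_Y/SD_X)(x − M_X) + M_Y:
x = (SD_X/SD_Y)(y − M_Y) + M_X = (5.6/7.8)(32.60 − 25.2) + 21.1
x = 0.717949 × 7.400 + 21.1 = 26.41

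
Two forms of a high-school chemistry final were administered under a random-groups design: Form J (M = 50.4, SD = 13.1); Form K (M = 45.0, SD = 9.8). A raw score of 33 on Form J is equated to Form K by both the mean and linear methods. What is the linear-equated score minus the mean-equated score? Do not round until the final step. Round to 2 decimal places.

Mean-equated: 33 + (45.0 − 50.4) = 27.60
Linear-equated: (9.8/13.1)(33 − 50.4) + 45.0 = 31.983
Difference = 31.983 − 27.60 = 4.38

4.38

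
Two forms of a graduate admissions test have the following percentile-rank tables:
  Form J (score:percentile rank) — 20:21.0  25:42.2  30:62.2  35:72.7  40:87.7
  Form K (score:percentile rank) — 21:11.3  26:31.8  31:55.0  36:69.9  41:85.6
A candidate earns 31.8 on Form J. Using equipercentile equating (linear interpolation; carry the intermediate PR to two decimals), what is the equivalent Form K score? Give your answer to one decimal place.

34.7

PR of 31.8 on Form J: 62.2 + (31.8 − 30)/(35 − 30) × (72.7 − 62.2) = 65.98
On Form K, PR 65.98 falls between score 31 (PR 55.0) and 36 (PR 69.9).
Interpolate: 31 + (65.98 − 55.0)/(69.9 − 55.0) × (36 − 31) = 34.7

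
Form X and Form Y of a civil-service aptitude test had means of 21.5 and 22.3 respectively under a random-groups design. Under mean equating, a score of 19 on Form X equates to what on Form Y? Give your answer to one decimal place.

19.8

Mean equating: y = x + (M_Y − M_X) = 19 + (22.3 − 21.5) = 19.8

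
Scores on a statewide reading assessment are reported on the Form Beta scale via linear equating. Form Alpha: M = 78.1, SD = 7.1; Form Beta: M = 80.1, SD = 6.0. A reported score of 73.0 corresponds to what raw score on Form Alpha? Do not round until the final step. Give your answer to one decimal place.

Invert y = (SD_Y/SD_X)(x − M_X) + M_Y:
x = (SD_X/SD_Y)(y − M_Y) + M_X = (7.1/6.0)(73.0 − 80.1) + 78.1
x = 1.183333 × -7.100 + 78.1 = 69.7

69.7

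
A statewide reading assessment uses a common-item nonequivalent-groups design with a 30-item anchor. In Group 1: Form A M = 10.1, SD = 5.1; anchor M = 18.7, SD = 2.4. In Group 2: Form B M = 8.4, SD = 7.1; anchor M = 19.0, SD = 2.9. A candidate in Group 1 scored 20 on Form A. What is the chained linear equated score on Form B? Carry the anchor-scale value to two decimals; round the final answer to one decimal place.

Form A → anchor (Group 1): v = (2.4/5.1)(20 − 10.1) + 18.7 = 23.36
anchor → Form B (Group 2): y = (7.1/2.9)(23.36 − 19.0) + 8.4 = 19.1

19.1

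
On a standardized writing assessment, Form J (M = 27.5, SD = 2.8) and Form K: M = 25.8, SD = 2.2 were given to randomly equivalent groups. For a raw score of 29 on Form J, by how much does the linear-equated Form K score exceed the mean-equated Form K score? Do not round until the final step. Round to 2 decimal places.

Mean-equated: 29 + (25.8 − 27.5) = 27.30
Linear-equated: (2.2/2.8)(29 − 27.5) + 25.8 = 26.979
Difference = 26.979 − 27.30 = -0.32

-0.32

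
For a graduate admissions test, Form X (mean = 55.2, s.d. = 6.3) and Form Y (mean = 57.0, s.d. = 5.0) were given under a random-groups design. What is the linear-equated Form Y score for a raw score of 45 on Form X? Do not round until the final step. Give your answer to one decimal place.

48.9

Linear equating: y = (SD_Y/SD_X)(x − M_X) + M_Y
y = (5.0/6.3)(45 − 55.2) + 57.0
y = 0.793651 × -10.2 + 57.0 = -8.0952 + 57.0 = 48.9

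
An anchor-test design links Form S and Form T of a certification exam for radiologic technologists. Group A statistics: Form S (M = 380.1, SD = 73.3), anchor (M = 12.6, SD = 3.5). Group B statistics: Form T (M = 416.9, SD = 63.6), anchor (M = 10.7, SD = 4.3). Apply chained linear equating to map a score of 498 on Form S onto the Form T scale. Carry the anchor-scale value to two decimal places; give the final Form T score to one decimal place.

Form S → anchor (Group A): v = (3.5/73.3)(498 − 380.1) + 12.6 = 18.23
anchor → Form T (Group B): y = (63.6/4.3)(18.23 − 10.7) + 416.9 = 528.3

528.3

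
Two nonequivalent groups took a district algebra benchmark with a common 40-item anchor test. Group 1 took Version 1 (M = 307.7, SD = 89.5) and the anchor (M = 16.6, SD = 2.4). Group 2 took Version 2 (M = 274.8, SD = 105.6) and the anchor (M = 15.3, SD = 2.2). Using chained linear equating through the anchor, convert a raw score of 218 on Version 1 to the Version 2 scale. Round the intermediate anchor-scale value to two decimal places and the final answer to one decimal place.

221.5

Version 1 → anchor (Group 1): v = (2.4/89.5)(218 − 307.7) + 16.6 = 14.19
anchor → Version 2 (Group 2): y = (105.6/2.2)(14.19 − 15.3) + 274.8 = 221.5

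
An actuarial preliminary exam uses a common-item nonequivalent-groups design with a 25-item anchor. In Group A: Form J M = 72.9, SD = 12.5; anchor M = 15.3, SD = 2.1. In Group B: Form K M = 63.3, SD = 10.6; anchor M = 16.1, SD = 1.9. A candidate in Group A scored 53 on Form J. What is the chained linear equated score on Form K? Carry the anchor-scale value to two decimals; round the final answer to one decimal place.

40.2

Form J → anchor (Group A): v = (2.1/12.5)(53 − 72.9) + 15.3 = 11.96
anchor → Form K (Group B): y = (10.6/1.9)(11.96 − 16.1) + 63.3 = 40.2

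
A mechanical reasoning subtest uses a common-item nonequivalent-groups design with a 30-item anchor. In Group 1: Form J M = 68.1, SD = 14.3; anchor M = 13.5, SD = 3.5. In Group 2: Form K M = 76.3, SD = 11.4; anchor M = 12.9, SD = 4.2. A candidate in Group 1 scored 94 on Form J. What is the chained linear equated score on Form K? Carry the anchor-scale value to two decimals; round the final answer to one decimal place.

Form J → anchor (Group 1): v = (3.5/14.3)(94 − 68.1) + 13.5 = 19.84
anchor → Form K (Group 2): y = (11.4/4.2)(19.84 − 12.9) + 76.3 = 95.1

95.1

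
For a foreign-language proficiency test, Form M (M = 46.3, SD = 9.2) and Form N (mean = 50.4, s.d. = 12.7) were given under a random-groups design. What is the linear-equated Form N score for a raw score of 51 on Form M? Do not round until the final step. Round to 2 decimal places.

56.89

Linear equating: y = (SD_Y/SD_X)(x − M_X) + M_Y
y = (12.7/9.2)(51 − 46.3) + 50.4
y = 1.380435 × 4.7 + 50.4 = 6.4880 + 50.4 = 56.89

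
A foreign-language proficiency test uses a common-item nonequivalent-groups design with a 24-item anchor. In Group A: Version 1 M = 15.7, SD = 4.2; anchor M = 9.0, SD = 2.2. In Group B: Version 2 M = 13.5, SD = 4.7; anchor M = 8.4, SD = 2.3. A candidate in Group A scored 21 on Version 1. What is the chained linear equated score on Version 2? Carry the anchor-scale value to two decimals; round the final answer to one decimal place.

20.4

Version 1 → anchor (Group A): v = (2.2/4.2)(21 − 15.7) + 9.0 = 11.78
anchor → Version 2 (Group B): y = (4.7/2.3)(11.78 − 8.4) + 13.5 = 20.4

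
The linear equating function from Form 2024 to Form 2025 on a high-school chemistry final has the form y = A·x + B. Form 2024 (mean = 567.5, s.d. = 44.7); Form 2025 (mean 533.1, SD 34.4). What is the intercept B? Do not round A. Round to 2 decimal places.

A = SD_Y / SD_X = 34.4 / 44.7 = 0.769575
B = M_Y − A·M_X = 533.1 − 0.769575 × 567.5 = 96.37

96.37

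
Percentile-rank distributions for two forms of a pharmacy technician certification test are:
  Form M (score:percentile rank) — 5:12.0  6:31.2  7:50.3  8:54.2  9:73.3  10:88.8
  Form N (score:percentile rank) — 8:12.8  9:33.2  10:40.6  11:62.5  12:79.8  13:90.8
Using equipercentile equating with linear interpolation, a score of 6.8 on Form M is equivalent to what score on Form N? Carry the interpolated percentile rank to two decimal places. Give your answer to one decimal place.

PR of 6.8 on Form M: 31.2 + (6.8 − 6)/(7 − 6) × (50.3 − 31.2) = 46.48
On Form N, PR 46.48 falls between score 10 (PR 40.6) and 11 (PR 62.5).
Interpolate: 10 + (46.48 − 40.6)/(62.5 − 40.6) × (11 − 10) = 10.3

10.3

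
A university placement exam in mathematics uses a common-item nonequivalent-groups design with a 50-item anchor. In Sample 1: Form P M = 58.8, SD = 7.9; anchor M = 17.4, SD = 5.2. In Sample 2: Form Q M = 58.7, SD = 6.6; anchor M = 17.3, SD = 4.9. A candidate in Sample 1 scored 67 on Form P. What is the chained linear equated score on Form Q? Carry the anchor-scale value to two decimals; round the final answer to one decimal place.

Form P → anchor (Sample 1): v = (5.2/7.9)(67 − 58.8) + 17.4 = 22.80
anchor → Form Q (Sample 2): y = (6.6/4.9)(22.80 − 17.3) + 58.7 = 66.1

66.1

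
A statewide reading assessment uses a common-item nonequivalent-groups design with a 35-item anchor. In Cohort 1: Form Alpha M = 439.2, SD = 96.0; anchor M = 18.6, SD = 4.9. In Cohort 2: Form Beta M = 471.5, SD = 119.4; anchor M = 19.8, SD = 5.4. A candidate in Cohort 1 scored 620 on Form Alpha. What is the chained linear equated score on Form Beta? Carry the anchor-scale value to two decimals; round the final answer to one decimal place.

649.1

Form Alpha → anchor (Cohort 1): v = (4.9/96.0)(620 − 439.2) + 18.6 = 27.83
anchor → Form Beta (Cohort 2): y = (119.4/5.4)(27.83 − 19.8) + 471.5 = 649.1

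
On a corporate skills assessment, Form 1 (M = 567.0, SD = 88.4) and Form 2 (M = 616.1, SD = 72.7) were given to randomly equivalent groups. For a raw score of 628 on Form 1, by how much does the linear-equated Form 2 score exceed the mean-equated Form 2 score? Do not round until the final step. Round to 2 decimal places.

-10.83

Mean-equated: 628 + (616.1 − 567.0) = 677.10
Linear-equated: (72.7/88.4)(628 − 567.0) + 616.1 = 666.266
Difference = 666.266 − 677.10 = -10.83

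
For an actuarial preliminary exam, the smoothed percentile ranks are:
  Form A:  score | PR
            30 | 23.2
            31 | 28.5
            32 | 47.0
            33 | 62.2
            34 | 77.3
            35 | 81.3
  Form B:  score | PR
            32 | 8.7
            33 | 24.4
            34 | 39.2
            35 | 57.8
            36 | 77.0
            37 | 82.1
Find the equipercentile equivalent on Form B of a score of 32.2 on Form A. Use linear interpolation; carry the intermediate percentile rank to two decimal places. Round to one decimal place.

PR of 32.2 on Form A: 47.0 + (32.2 − 32)/(33 − 32) × (62.2 − 47.0) = 50.04
On Form B, PR 50.04 falls between score 34 (PR 39.2) and 35 (PR 57.8).
Interpolate: 34 + (50.04 − 39.2)/(57.8 − 39.2) × (35 − 34) = 34.6

34.6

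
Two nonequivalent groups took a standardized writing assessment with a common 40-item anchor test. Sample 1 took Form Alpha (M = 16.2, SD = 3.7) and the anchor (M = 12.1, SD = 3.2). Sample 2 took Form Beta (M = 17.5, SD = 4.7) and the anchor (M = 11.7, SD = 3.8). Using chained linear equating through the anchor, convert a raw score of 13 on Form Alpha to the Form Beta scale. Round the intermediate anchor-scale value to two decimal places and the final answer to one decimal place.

Form Alpha → anchor (Sample 1): v = (3.2/3.7)(13 − 16.2) + 12.1 = 9.33
anchor → Form Beta (Sample 2): y = (4.7/3.8)(9.33 − 11.7) + 17.5 = 14.6

14.6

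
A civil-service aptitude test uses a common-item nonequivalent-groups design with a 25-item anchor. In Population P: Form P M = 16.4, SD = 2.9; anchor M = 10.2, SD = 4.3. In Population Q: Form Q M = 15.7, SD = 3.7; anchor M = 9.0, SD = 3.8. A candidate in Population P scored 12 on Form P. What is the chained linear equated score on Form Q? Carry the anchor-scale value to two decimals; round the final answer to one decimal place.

Form P → anchor (Population P): v = (4.3/2.9)(12 − 16.4) + 10.2 = 3.68
anchor → Form Q (Population Q): y = (3.7/3.8)(3.68 − 9.0) + 15.7 = 10.5

10.5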